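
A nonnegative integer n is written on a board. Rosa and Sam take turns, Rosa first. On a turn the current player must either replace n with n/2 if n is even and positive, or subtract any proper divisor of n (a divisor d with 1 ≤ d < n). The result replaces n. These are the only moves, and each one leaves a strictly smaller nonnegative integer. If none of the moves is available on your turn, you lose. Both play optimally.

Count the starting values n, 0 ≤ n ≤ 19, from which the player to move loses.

Work bottom-up. With no move the player to move loses. Otherwise the position is W if at least one move leads to an L position for the opponent, and L if every move leads to a W.
n=0: no move → L
n=1: no move → L
n=2: →1(L), so W
n=3: →2(W) only, which is W, so L
n=4: →3(L), so W
n=5: →4(W) only, which is W, so L
n=6: →3(L), so W
n=7: →6(W) only, which is W, so L
n=8: →7(L), so W
n=9: →6(W), 8(W) — all W, so L
n=10: →5(L), so W
n=11: →10(W) only, which is W, so L
n=12: →9(L), so W
n=13: →12(W) only, which is W, so L
n=14: →7(L), so W
n=15: →10(W), 12(W), 14(W) — all W, so L
n=16: →15(L), so W
n=17: →16(W) only, which is W, so L
n=18: →9(L), so W
n=19: →18(W) only, which is W, so L
L entries with 0 ≤ n ≤ 19: n = 0, 1, 3, 5, 7, 9, 11, 13, 15, 17, 19; that makes 11.

11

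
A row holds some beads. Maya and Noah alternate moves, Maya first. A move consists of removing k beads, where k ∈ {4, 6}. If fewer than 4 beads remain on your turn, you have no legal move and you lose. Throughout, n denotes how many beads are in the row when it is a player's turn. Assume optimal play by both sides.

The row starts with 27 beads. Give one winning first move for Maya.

Use the standard recursion: the mover loses at a terminal position; elsewhere, the mover wins exactly when some move hands the opponent an L position.
n=0: no move → L
n=1: no move → L
n=2: no move → L
n=3: no move → L
n=4: W (go to 0, an L position)
n=5: W (go to 1, an L position)
n=6: W (go to 2, an L position)
n=7: W (go to 3, an L position)
n=8: W (go to 2, an L position)
n=9: W (go to 3, an L position)
n=10: L (options 6(W), 4(W) are all W)
n=11: L (options 7(W), 5(W) are all W)
n=12: L (options 8(W), 6(W) are all W)
n=13: L (options 9(W), 7(W) are all W)
n=14: W (go to 10, an L position)
n=15: W (go to 11, an L position)
n=16: W (go to 12, an L position)
n=17: W (go to 13, an L position)
n=18: W (go to 12, an L position)
n=19: W (go to 13, an L position)
n=20: L (options 16(W), 14(W) are all W)
n=21: L (options 17(W), 15(W) are all W)
n=22: L (options 18(W), 16(W) are all W)
n=23: L (options 19(W), 17(W) are all W)
n=24: W (go to 20, an L position)
n=25: W (go to 21, an L position)
n=26: W (go to 22, an L position)
n=27: W (go to 23, an L position)
From 27, the L positions reachable in one move are: 23, 21. Any move reaching one of these is winning.

Remove 4, leaving 23.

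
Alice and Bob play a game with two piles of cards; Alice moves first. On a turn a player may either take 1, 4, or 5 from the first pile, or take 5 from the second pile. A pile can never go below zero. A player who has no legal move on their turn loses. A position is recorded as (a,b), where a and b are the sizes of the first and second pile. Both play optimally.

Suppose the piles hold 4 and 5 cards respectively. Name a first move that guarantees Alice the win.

Move to (3,5).

Build the W/L table. Terminal = L. A non-terminal position is W if it has a move to some L; otherwise it is L.
No move ever increases a pile, so every position that can arise here has a ≤ 4 and b ≤ 5; it is enough to label the cells with 0 ≤ a ≤ 4 and 0 ≤ b ≤ 5.
Every move lowers a or b (never raises either), so fill the grid row by row in increasing a, and left to right within a row: each cell's successors are then already labelled.
      b=0  b=1  b=2  b=3  b=4  b=5
a=0:    L    L    L    L    L    W
a=1:    W    W    W    W    W    L
a=2:    L    L    L    L    L    W
a=3:    W    W    W    W    W    L
a=4:    W    W    W    W    W    W
Cells with no legal move (terminal, hence L): (0,0), (0,1), (0,2), (0,3), (0,4).
The remaining L cells, each justified by listing all of its moves:
(1,5): →(0,5)(W), (1,0)(W) — all W, so L
(2,0): →(1,0)(W) only, which is W, so L
(2,1): →(1,1)(W) only, which is W, so L
(2,2): →(1,2)(W) only, which is W, so L
(2,3): →(1,3)(W) only, which is W, so L
(2,4): →(1,4)(W) only, which is W, so L
(3,5): →(2,5)(W), (3,0)(W) — all W, so L
Every other cell has at least one move into one of the L cells above, so it is W.
From (4,5), the L positions reachable in one move are: (3,5).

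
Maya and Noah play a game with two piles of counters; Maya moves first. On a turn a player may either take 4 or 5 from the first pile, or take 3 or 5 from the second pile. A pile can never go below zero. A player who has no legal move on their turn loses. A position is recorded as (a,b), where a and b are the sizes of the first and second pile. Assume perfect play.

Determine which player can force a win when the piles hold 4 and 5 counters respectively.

Label each position W (a win for the player to move) or L (a loss). A position with no legal move is L; any other position is W exactly when some move reaches an L, and L when every move reaches a W.
No move ever increases a pile, so every position that can arise here has a ≤ 4 and b ≤ 5; it is enough to label the cells with 0 ≤ a ≤ 4 and 0 ≤ b ≤ 5.
Every move lowers a or b (never raises either), so fill the grid row by row in increasing a, and left to right within a row: each cell's successors are then already labelled.
      b=0  b=1  b=2  b=3  b=4  b=5
a=0:    L    L    L    W    W    W
a=1:    L    L    L    W    W    W
a=2:    L    L    L    W    W    W
a=3:    L    L    L    W    W    W
a=4:    W    W    W    L    L    L
Cells with no legal move (terminal, hence L): (0,0), (0,1), (0,2), (1,0), (1,1), (1,2), (2,0), (2,1), (2,2), (3,0), (3,1), (3,2).
The remaining L cells, each justified by listing all of its moves:
(4,3): →(0,3)(W), (4,0)(W) — all W, so L
(4,4): →(0,4)(W), (4,1)(W) — all W, so L
(4,5): →(0,5)(W), (4,2)(W), (4,0)(W) — all W, so L
Every other cell has at least one move into one of the L cells above, so it is W.
The starting position (4,5) is L: whatever Maya does, the opponent receives a W position.

Noah wins.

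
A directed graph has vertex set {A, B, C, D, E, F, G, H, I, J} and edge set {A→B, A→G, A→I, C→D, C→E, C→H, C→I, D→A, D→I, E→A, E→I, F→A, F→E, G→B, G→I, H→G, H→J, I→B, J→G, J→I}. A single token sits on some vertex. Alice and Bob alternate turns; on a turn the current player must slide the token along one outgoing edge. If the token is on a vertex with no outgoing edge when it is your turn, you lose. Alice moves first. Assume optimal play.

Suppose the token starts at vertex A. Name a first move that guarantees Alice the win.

Compute win/loss labels from the base case upward. A position with no move is L. Any other position is W if it can reach an L in one move, else L.
Every edge goes from a vertex to one that appears earlier in the order B, I, G, A, D, J, E, H, C, F, so processing vertices in that order labels each vertex after all of its successors.
B: no outgoing edge → L
I: W (go to B, an L position)
G: W (go to B, an L position)
A: W (go to B, an L position)
D: L (options A(W), I(W) are all W)
J: L (options G(W), I(W) are all W)
E: L (options A(W), I(W) are all W)
H: W (go to J, an L position)
C: W (go to E, an L position)
F: W (go to E, an L position)
From A, the L positions reachable in one move are: B.

Move to B.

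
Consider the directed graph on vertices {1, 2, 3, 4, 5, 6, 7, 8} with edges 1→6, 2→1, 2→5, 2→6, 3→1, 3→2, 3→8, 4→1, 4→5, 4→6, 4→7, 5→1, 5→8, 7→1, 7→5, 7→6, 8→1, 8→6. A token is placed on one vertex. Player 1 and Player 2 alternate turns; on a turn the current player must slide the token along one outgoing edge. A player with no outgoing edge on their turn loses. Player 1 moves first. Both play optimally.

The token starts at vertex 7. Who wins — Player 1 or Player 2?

Work bottom-up. With no move the player to move loses. Otherwise the position is W if at least one move leads to an L position for the opponent, and L if every move leads to a W.
Every edge goes from a vertex to one that appears earlier in the order 6, 1, 8, 5, 2, 3, 7, 4, so processing vertices in that order labels each vertex after all of its successors.
6: no outgoing edge → L
1: can move to 6, which is L ⇒ W
8: can move to 6, which is L ⇒ W
5: moves to 8(W), 1(W); every one is W ⇒ L
2: can move to 5, which is L ⇒ W
3: moves to 2(W), 8(W), 1(W); every one is W ⇒ L
7: can move to 5, which is L ⇒ W
4: can move to 5, which is L ⇒ W
From 7 Player 1 can move to 5, reaching an L position.

Player 1 wins.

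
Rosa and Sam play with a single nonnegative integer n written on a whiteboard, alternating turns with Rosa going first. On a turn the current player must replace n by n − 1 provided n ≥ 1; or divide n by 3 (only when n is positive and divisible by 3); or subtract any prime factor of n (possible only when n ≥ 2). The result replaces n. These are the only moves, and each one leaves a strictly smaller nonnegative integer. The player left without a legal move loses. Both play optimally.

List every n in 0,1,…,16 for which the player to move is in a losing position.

Compute win/loss labels from the base case upward. A position with no move is L. Any other position is W if it can reach an L in one move, else L.
n=0: no move → L
n=1: →0(L), so W
n=2: →0(L), so W
n=3: →0(L), so W
n=4: →2(W), 3(W) — all W, so L
n=5: →0(L), so W
n=6: →4(L), so W
n=7: →0(L), so W
n=8: →6(W), 7(W) — all W, so L
n=9: →8(L), so W
n=10: →8(L), so W
n=11: →0(L), so W
n=12: →4(L), so W
n=13: →0(L), so W
n=14: →7(W), 12(W), 13(W) — all W, so L
n=15: →14(L), so W
n=16: →14(L), so W
Reading off the rows marked L gives the requested list; there are 4 such values of n.

0, 4, 8, 14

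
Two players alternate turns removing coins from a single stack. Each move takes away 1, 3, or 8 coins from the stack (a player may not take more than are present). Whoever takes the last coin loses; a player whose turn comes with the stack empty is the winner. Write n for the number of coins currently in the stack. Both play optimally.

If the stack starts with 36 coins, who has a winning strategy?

The second player wins.

Use the standard recursion: the mover wins at a terminal position; elsewhere, the mover wins exactly when some move hands the opponent an L position.
n=0: no move; the opponent has just taken the last coin and therefore loses → W
n=1: →0(W) only, which is W, so L
n=2: →1(L), so W
n=3: →2(W), 0(W) — all W, so L
n=4: →3(L), so W
n=5: →4(W), 2(W) — all W, so L
n=6: →5(L), so W
n=7: →6(W), 4(W) — all W, so L
n=8: →7(L), so W
n=9: →1(L), so W
n=10: →7(L), so W
n=11: →3(L), so W
n=12: →11(W), 9(W), 4(W) — all W, so L
n=13: →12(L), so W
n=14: →13(W), 11(W), 6(W) — all W, so L
n=15: →14(L), so W
n=16: →15(W), 13(W), 8(W) — all W, so L
n=17: →16(L), so W
n=18: →17(W), 15(W), 10(W) — all W, so L
n=19: →18(L), so W
n=20: →12(L), so W
n=21: →18(L), so W
n=22: →14(L), so W
n=23: →22(W), 20(W), 15(W) — all W, so L
n=24: →23(L), so W
n=25: →24(W), 22(W), 17(W) — all W, so L
n=26: →25(L), so W
n=27: →26(W), 24(W), 19(W) — all W, so L
n=28: →27(L), so W
n=29: →28(W), 26(W), 21(W) — all W, so L
n=30: →29(L), so W
n=31: →23(L), so W
n=32: →29(L), so W
n=33: →25(L), so W
n=34: →33(W), 31(W), 26(W) — all W, so L
n=35: →34(L), so W
n=36: →35(W), 33(W), 28(W) — all W, so L
Every move from 36 reaches a W position, so the mover loses.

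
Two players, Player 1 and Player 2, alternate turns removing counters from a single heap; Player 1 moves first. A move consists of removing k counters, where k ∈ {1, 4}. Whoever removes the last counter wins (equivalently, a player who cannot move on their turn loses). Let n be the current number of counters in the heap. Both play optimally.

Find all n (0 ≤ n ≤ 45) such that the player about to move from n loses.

Positions with no move are L. A position that does have a move is losing for the player to move precisely when every available move leads to a winning position for the opponent. Fill in the labels:
n=0: no move → L
n=1: can move to 0, which is L ⇒ W
n=2: the only move is to 1(W), a W ⇒ L
n=3: can move to 2, which is L ⇒ W
n=4: can move to 0, which is L ⇒ W
n=5: moves to 4(W), 1(W); every one is W ⇒ L
n=6: can move to 5, which is L ⇒ W
n=7: moves to 6(W), 3(W); every one is W ⇒ L
n=8: can move to 7, which is L ⇒ W
n=9: can move to 5, which is L ⇒ W
n=10: moves to 9(W), 6(W); every one is W ⇒ L
n=11: can move to 10, which is L ⇒ W
n=12: moves to 11(W), 8(W); every one is W ⇒ L
n=13: can move to 12, which is L ⇒ W
n=14: can move to 10, which is L ⇒ W
n=15: moves to 14(W), 11(W); every one is W ⇒ L
n=16: can move to 15, which is L ⇒ W
n=17: moves to 16(W), 13(W); every one is W ⇒ L
n=18: can move to 17, which is L ⇒ W
n=19: can move to 15, which is L ⇒ W
n=20: moves to 19(W), 16(W); every one is W ⇒ L
n=21: can move to 20, which is L ⇒ W
n=22: moves to 21(W), 18(W); every one is W ⇒ L
n=23: can move to 22, which is L ⇒ W
n=24: can move to 20, which is L ⇒ W
n=25: moves to 24(W), 21(W); every one is W ⇒ L
n=26: can move to 25, which is L ⇒ W
n=27: moves to 26(W), 23(W); every one is W ⇒ L
n=28: can move to 27, which is L ⇒ W
n=29: can move to 25, which is L ⇒ W
n=30: moves to 29(W), 26(W); every one is W ⇒ L
n=31: can move to 30, which is L ⇒ W
n=32: moves to 31(W), 28(W); every one is W ⇒ L
n=33: can move to 32, which is L ⇒ W
n=34: can move to 30, which is L ⇒ W
n=35: moves to 34(W), 31(W); every one is W ⇒ L
n=36: can move to 35, which is L ⇒ W
n=37: moves to 36(W), 33(W); every one is W ⇒ L
n=38: can move to 37, which is L ⇒ W
n=39: can move to 35, which is L ⇒ W
n=40: moves to 39(W), 36(W); every one is W ⇒ L
n=41: can move to 40, which is L ⇒ W
n=42: moves to 41(W), 38(W); every one is W ⇒ L
n=43: can move to 42, which is L ⇒ W
n=44: can move to 40, which is L ⇒ W
n=45: moves to 44(W), 41(W); every one is W ⇒ L
The losing starting values of n are exactly the entries labelled L in this table (19 of them).

0, 2, 5, 7, 10, 12, 15, 17, 20, 22, 25, 27, 30, 32, 35, 37, 40, 42, 45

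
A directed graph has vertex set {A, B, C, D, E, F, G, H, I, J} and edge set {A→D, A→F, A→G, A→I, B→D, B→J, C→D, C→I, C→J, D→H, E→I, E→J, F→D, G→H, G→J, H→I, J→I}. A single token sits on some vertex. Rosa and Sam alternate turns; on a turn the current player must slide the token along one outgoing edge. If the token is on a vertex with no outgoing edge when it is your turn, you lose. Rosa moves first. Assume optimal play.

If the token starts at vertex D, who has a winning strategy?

Build the W/L table. Terminal = L. A non-terminal position is W if it has a move to some L; otherwise it is L.
Every edge goes from a vertex to one that appears earlier in the order I, J, E, H, D, B, G, F, A, C, so processing vertices in that order labels each vertex after all of its successors.
I: no outgoing edge → L
J: W (go to I, an L position)
E: W (go to I, an L position)
H: W (go to I, an L position)
D: L (sole option H(W) is W)
B: W (go to D, an L position)
G: L (options H(W), J(W) are all W)
F: W (go to D, an L position)
A: W (go to G, an L position)
C: W (go to D, an L position)
Every move from D reaches a W position, so the mover loses.

Sam wins.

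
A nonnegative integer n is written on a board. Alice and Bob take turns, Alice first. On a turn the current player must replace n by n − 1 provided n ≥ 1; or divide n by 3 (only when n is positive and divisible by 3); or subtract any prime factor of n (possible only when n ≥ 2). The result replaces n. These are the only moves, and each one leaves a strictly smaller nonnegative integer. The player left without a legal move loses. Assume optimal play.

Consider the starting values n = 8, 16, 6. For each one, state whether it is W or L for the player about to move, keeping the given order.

8: L, 16: W, 6: W

Build the W/L table. Terminal = L. A non-terminal position is W if it has a move to some L; otherwise it is L.
n=0: no move → L
n=1: →0(L), so W
n=2: →0(L), so W
n=3: →0(L), so W
n=4: →2(W), 3(W) — all W, so L
n=5: →0(L), so W
n=6: →4(L), so W
n=7: →0(L), so W
n=8: →6(W), 7(W) — all W, so L
n=9: →8(L), so W
n=10: →8(L), so W
n=11: →0(L), so W
n=12: →4(L), so W
n=13: →0(L), so W
n=14: →7(W), 12(W), 13(W) — all W, so L
n=15: →14(L), so W
n=16: →14(L), so W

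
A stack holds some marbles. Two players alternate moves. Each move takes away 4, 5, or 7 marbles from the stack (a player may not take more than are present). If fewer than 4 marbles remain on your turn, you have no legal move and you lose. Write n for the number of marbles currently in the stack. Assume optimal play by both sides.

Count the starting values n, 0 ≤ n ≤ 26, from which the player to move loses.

12

Label each position W (a win for the player to move) or L (a loss). A position with no legal move is L; any other position is W exactly when some move reaches an L, and L when every move reaches a W.
n=0: no move → L
n=1: no move → L
n=2: no move → L
n=3: no move → L
n=4: →0(L), so W
n=5: →1(L), so W
n=6: →2(L), so W
n=7: →3(L), so W
n=8: →3(L), so W
n=9: →2(L), so W
n=10: →3(L), so W
n=11: →7(W), 6(W), 4(W) — all W, so L
n=12: →8(W), 7(W), 5(W) — all W, so L
n=13: →9(W), 8(W), 6(W) — all W, so L
n=14: →10(W), 9(W), 7(W) — all W, so L
n=15: →11(L), so W
n=16: →12(L), so W
n=17: →13(L), so W
n=18: →14(L), so W
n=19: →14(L), so W
n=20: →13(L), so W
n=21: →14(L), so W
n=22: →18(W), 17(W), 15(W) — all W, so L
n=23: →19(W), 18(W), 16(W) — all W, so L
n=24: →20(W), 19(W), 17(W) — all W, so L
n=25: →21(W), 20(W), 18(W) — all W, so L
n=26: →22(L), so W
L entries with 0 ≤ n ≤ 26: n = 0, 1, 2, 3, 11, 12, 13, 14, 22, 23, 24, 25; that makes 12.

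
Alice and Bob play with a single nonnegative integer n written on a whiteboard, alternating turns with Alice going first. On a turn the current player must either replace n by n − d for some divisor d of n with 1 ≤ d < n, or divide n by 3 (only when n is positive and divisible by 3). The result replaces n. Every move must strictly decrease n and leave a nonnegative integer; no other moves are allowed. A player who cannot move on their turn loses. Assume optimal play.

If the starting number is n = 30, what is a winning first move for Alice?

Move to 15.

Work bottom-up. With no move the player to move loses. Otherwise the position is W if at least one move leads to an L position for the opponent, and L if every move leads to a W.
n=0: no move → L
n=1: no move → L
n=2: can move to 1, which is L ⇒ W
n=3: can move to 1, which is L ⇒ W
n=4: moves to 2(W), 3(W); every one is W ⇒ L
n=5: can move to 4, which is L ⇒ W
n=6: can move to 4, which is L ⇒ W
n=7: the only move is to 6(W), a W ⇒ L
n=8: can move to 4, which is L ⇒ W
n=9: moves to 3(W), 6(W), 8(W); every one is W ⇒ L
n=10: can move to 9, which is L ⇒ W
n=11: the only move is to 10(W), a W ⇒ L
n=12: can move to 4, which is L ⇒ W
n=13: the only move is to 12(W), a W ⇒ L
n=14: can move to 7, which is L ⇒ W
n=15: moves to 5(W), 10(W), 12(W), 14(W); every one is W ⇒ L
n=16: can move to 15, which is L ⇒ W
n=17: the only move is to 16(W), a W ⇒ L
n=18: can move to 9, which is L ⇒ W
n=19: the only move is to 18(W), a W ⇒ L
n=20: can move to 15, which is L ⇒ W
n=21: can move to 7, which is L ⇒ W
n=22: can move to 11, which is L ⇒ W
n=23: the only move is to 22(W), a W ⇒ L
n=24: can move to 23, which is L ⇒ W
n=25: moves to 20(W), 24(W); every one is W ⇒ L
n=26: can move to 13, which is L ⇒ W
n=27: can move to 9, which is L ⇒ W
n=28: moves to 14(W), 21(W), 24(W), 26(W), 27(W); every one is W ⇒ L
n=29: can move to 28, which is L ⇒ W
n=30: can move to 15, which is L ⇒ W
From 30, the L positions reachable in one move are: 15, 25, 28. Any move reaching one of these is winning.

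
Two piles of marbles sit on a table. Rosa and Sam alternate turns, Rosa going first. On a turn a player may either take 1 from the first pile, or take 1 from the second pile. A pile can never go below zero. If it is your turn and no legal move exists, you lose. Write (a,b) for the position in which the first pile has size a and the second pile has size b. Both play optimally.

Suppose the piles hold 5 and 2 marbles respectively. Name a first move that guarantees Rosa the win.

Move to (4,2).

Label each position W (a win for the player to move) or L (a loss). A position with no legal move is L; any other position is W exactly when some move reaches an L, and L when every move reaches a W.
No move ever increases a pile, so every position that can arise here has a ≤ 5 and b ≤ 2; it is enough to label the cells with 0 ≤ a ≤ 5 and 0 ≤ b ≤ 2.
Every move lowers a or b (never raises either), so fill the grid row by row in increasing a, and left to right within a row: each cell's successors are then already labelled.
      b=0  b=1  b=2
a=0:    L    W    L
a=1:    W    L    W
a=2:    L    W    L
a=3:    W    L    W
a=4:    L    W    L
a=5:    W    L    W
Cells with no legal move (terminal, hence L): (0,0).
The remaining L cells, each justified by listing all of its moves:
(0,2): →(0,1)(W) only, which is W, so L
(1,1): →(0,1)(W), (1,0)(W) — all W, so L
(2,0): →(1,0)(W) only, which is W, so L
(2,2): →(1,2)(W), (2,1)(W) — all W, so L
(3,1): →(2,1)(W), (3,0)(W) — all W, so L
(4,0): →(3,0)(W) only, which is W, so L
(4,2): →(3,2)(W), (4,1)(W) — all W, so L
(5,1): →(4,1)(W), (5,0)(W) — all W, so L
Every other cell has at least one move into one of the L cells above, so it is W.
From (5,2), the L positions reachable in one move are: (4,2), (5,1). Any move reaching one of these is winning.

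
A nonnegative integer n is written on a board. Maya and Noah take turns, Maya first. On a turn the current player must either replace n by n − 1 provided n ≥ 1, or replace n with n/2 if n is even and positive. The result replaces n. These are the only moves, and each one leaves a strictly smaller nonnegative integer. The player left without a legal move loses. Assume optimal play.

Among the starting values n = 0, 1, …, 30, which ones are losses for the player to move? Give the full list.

0, 2, 5, 7, 9, 11, 13, 15, 17, 19, 21, 23, 25, 27, 29

Build the W/L table. Terminal = L. A non-terminal position is W if it has a move to some L; otherwise it is L.
n=0: no move → L
n=1: can move to 0, which is L ⇒ W
n=2: the only move is to 1(W), a W ⇒ L
n=3: can move to 2, which is L ⇒ W
n=4: can move to 2, which is L ⇒ W
n=5: the only move is to 4(W), a W ⇒ L
n=6: can move to 5, which is L ⇒ W
n=7: the only move is to 6(W), a W ⇒ L
n=8: can move to 7, which is L ⇒ W
n=9: the only move is to 8(W), a W ⇒ L
n=10: can move to 5, which is L ⇒ W
n=11: the only move is to 10(W), a W ⇒ L
n=12: can move to 11, which is L ⇒ W
n=13: the only move is to 12(W), a W ⇒ L
n=14: can move to 7, which is L ⇒ W
n=15: the only move is to 14(W), a W ⇒ L
n=16: can move to 15, which is L ⇒ W
n=17: the only move is to 16(W), a W ⇒ L
n=18: can move to 9, which is L ⇒ W
n=19: the only move is to 18(W), a W ⇒ L
n=20: can move to 19, which is L ⇒ W
n=21: the only move is to 20(W), a W ⇒ L
n=22: can move to 11, which is L ⇒ W
n=23: the only move is to 22(W), a W ⇒ L
n=24: can move to 23, which is L ⇒ W
n=25: the only move is to 24(W), a W ⇒ L
n=26: can move to 13, which is L ⇒ W
n=27: the only move is to 26(W), a W ⇒ L
n=28: can move to 27, which is L ⇒ W
n=29: the only move is to 28(W), a W ⇒ L
n=30: can move to 15, which is L ⇒ W
Reading off the rows marked L gives the requested list; there are 15 such values of n.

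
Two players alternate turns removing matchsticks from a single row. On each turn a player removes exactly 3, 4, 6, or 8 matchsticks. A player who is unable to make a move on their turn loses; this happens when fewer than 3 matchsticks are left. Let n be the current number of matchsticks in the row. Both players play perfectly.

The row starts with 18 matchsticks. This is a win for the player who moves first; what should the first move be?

Work bottom-up. With no move the player to move loses. Otherwise the position is W if at least one move leads to an L position for the opponent, and L if every move leads to a W.
n=0: no move → L
n=1: no move → L
n=2: no move → L
n=3: reaches L-position 0 → W
n=4: reaches L-position 1 → W
n=5: reaches L-position 2 → W
n=6: reaches L-position 2 → W
n=7: reaches L-position 1 → W
n=8: reaches L-position 2 → W
n=9: reaches L-position 1 → W
n=10: reaches L-position 2 → W
n=11: only reaches 8(W), 7(W), 5(W), 3(W), all W → L
n=12: only reaches 9(W), 8(W), 6(W), 4(W), all W → L
n=13: only reaches 10(W), 9(W), 7(W), 5(W), all W → L
n=14: reaches L-position 11 → W
n=15: reaches L-position 12 → W
n=16: reaches L-position 13 → W
n=17: reaches L-position 13 → W
n=18: reaches L-position 12 → W
From 18, the L positions reachable in one move are: 12.

Remove 6, leaving 12.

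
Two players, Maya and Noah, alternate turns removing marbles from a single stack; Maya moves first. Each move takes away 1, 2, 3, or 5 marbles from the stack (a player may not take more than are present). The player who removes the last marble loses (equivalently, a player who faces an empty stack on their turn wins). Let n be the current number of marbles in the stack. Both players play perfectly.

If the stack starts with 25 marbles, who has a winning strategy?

Use the standard recursion: the mover wins at a terminal position; elsewhere, the mover wins exactly when some move hands the opponent an L position.
n=0: no move; the opponent has just taken the last marble and therefore loses → W
n=1: →0(W) only, which is W, so L
n=2: →1(L), so W
n=3: →1(L), so W
n=4: →1(L), so W
n=5: →4(W), 3(W), 2(W), 0(W) — all W, so L
n=6: →5(L), so W
n=7: →5(L), so W
n=8: →5(L), so W
n=9: →8(W), 7(W), 6(W), 4(W) — all W, so L
n=10: →9(L), so W
n=11: →9(L), so W
n=12: →9(L), so W
n=13: →12(W), 11(W), 10(W), 8(W) — all W, so L
n=14: →13(L), so W
n=15: →13(L), so W
n=16: →13(L), so W
n=17: →16(W), 15(W), 14(W), 12(W) — all W, so L
n=18: →17(L), so W
n=19: →17(L), so W
n=20: →17(L), so W
n=21: →20(W), 19(W), 18(W), 16(W) — all W, so L
n=22: →21(L), so W
n=23: →21(L), so W
n=24: →21(L), so W
n=25: →24(W), 23(W), 22(W), 20(W) — all W, so L
The starting position 25 is L: whatever Maya does, the opponent receives a W position.

Noah wins.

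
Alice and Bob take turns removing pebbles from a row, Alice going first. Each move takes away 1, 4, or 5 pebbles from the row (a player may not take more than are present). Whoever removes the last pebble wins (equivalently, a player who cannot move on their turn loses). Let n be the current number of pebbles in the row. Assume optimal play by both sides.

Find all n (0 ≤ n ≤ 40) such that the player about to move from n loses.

Classify positions by backward induction: terminal positions (no move available) are L. From any other position, the mover wins iff some move reaches an L.
n=0: no move → L
n=1: W (go to 0, an L position)
n=2: L (sole option 1(W) is W)
n=3: W (go to 2, an L position)
n=4: W (go to 0, an L position)
n=5: W (go to 0, an L position)
n=6: W (go to 2, an L position)
n=7: W (go to 2, an L position)
n=8: L (options 7(W), 4(W), 3(W) are all W)
n=9: W (go to 8, an L position)
n=10: L (options 9(W), 6(W), 5(W) are all W)
n=11: W (go to 10, an L position)
n=12: W (go to 8, an L position)
n=13: W (go to 8, an L position)
n=14: W (go to 10, an L position)
n=15: W (go to 10, an L position)
n=16: L (options 15(W), 12(W), 11(W) are all W)
n=17: W (go to 16, an L position)
n=18: L (options 17(W), 14(W), 13(W) are all W)
n=19: W (go to 18, an L position)
n=20: W (go to 16, an L position)
n=21: W (go to 16, an L position)
n=22: W (go to 18, an L position)
n=23: W (go to 18, an L position)
n=24: L (options 23(W), 20(W), 19(W) are all W)
n=25: W (go to 24, an L position)
n=26: L (options 25(W), 22(W), 21(W) are all W)
n=27: W (go to 26, an L position)
n=28: W (go to 24, an L position)
n=29: W (go to 24, an L position)
n=30: W (go to 26, an L position)
n=31: W (go to 26, an L position)
n=32: L (options 31(W), 28(W), 27(W) are all W)
n=33: W (go to 32, an L position)
n=34: L (options 33(W), 30(W), 29(W) are all W)
n=35: W (go to 34, an L position)
n=36: W (go to 32, an L position)
n=37: W (go to 32, an L position)
n=38: W (go to 34, an L position)
n=39: W (go to 34, an L position)
n=40: L (options 39(W), 36(W), 35(W) are all W)
The losing starting values of n are exactly the entries labelled L in this table (11 of them).

0, 2, 8, 10, 16, 18, 24, 26, 32, 34, 40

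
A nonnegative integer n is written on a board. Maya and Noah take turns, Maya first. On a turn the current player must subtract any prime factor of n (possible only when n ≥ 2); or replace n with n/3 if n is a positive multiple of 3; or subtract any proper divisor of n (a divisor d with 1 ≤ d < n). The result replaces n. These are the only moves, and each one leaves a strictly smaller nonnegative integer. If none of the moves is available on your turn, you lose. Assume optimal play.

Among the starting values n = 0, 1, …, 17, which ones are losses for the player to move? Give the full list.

0, 1, 4, 9, 14

Use the standard recursion: the mover loses at a terminal position; elsewhere, the mover wins exactly when some move hands the opponent an L position.
n=0: no move → L
n=1: no move → L
n=2: W (go to 0, an L position)
n=3: W (go to 0, an L position)
n=4: L (options 2(W), 3(W) are all W)
n=5: W (go to 0, an L position)
n=6: W (go to 4, an L position)
n=7: W (go to 0, an L position)
n=8: W (go to 4, an L position)
n=9: L (options 3(W), 6(W), 8(W) are all W)
n=10: W (go to 9, an L position)
n=11: W (go to 0, an L position)
n=12: W (go to 4, an L position)
n=13: W (go to 0, an L position)
n=14: L (options 7(W), 12(W), 13(W) are all W)
n=15: W (go to 14, an L position)
n=16: W (go to 14, an L position)
n=17: W (go to 0, an L position)
The losing starting values of n are exactly the entries labelled L in this table (5 of them).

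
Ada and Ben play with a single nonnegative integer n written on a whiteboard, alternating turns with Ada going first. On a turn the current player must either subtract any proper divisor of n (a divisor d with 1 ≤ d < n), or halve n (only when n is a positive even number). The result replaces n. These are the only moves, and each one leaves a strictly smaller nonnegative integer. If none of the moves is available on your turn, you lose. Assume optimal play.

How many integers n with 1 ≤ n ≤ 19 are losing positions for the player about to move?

Classify positions by backward induction: terminal positions (no move available) are L. From any other position, the mover wins iff some move reaches an L.
n=0: no move → L
n=1: no move → L
n=2: can move to 1, which is L ⇒ W
n=3: the only move is to 2(W), a W ⇒ L
n=4: can move to 3, which is L ⇒ W
n=5: the only move is to 4(W), a W ⇒ L
n=6: can move to 3, which is L ⇒ W
n=7: the only move is to 6(W), a W ⇒ L
n=8: can move to 7, which is L ⇒ W
n=9: moves to 6(W), 8(W); every one is W ⇒ L
n=10: can move to 5, which is L ⇒ W
n=11: the only move is to 10(W), a W ⇒ L
n=12: can move to 9, which is L ⇒ W
n=13: the only move is to 12(W), a W ⇒ L
n=14: can move to 7, which is L ⇒ W
n=15: moves to 10(W), 12(W), 14(W); every one is W ⇒ L
n=16: can move to 15, which is L ⇒ W
n=17: the only move is to 16(W), a W ⇒ L
n=18: can move to 9, which is L ⇒ W
n=19: the only move is to 18(W), a W ⇒ L
L entries with 1 ≤ n ≤ 19 (n=0 is outside the asked range and is not counted): n = 1, 3, 5, 7, 9, 11, 13, 15, 17, 19; that makes 10.

10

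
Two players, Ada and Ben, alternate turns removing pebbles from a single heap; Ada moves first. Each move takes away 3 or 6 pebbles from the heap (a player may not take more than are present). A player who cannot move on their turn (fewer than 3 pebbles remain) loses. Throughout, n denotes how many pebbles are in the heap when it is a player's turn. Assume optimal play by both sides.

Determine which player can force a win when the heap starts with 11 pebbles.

Classify positions by backward induction: terminal positions (no move available) are L. From any other position, the mover wins iff some move reaches an L.
n=0: no move → L
n=1: no move → L
n=2: no move → L
n=3: reaches L-position 0 → W
n=4: reaches L-position 1 → W
n=5: reaches L-position 2 → W
n=6: reaches L-position 0 → W
n=7: reaches L-position 1 → W
n=8: reaches L-position 2 → W
n=9: only reaches 6(W), 3(W), all W → L
n=10: only reaches 7(W), 4(W), all W → L
n=11: only reaches 8(W), 5(W), all W → L
Every move from 11 reaches a W position, so the mover loses.

Ben wins.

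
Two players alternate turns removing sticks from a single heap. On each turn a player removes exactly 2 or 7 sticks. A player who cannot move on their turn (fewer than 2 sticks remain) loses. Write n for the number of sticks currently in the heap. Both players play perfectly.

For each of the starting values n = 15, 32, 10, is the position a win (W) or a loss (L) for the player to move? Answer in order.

15: W, 32: L, 10: L

Label each position W (a win for the player to move) or L (a loss). A position with no legal move is L; any other position is W exactly when some move reaches an L, and L when every move reaches a W.
n=0: no move → L
n=1: no move → L
n=2: reaches L-position 0 → W
n=3: reaches L-position 1 → W
n=4: only reaches 2(W), which is W → L
n=5: only reaches 3(W), which is W → L
n=6: reaches L-position 4 → W
n=7: reaches L-position 5 → W
n=8: reaches L-position 1 → W
n=9: only reaches 7(W), 2(W), all W → L
n=10: only reaches 8(W), 3(W), all W → L
n=11: reaches L-position 9 → W
n=12: reaches L-position 10 → W
n=13: only reaches 11(W), 6(W), all W → L
n=14: only reaches 12(W), 7(W), all W → L
n=15: reaches L-position 13 → W
n=16: reaches L-position 14 → W
n=17: reaches L-position 10 → W
n=18: only reaches 16(W), 11(W), all W → L
n=19: only reaches 17(W), 12(W), all W → L
n=20: reaches L-position 18 → W
n=21: reaches L-position 19 → W
n=22: only reaches 20(W), 15(W), all W → L
n=23: only reaches 21(W), 16(W), all W → L
n=24: reaches L-position 22 → W
n=25: reaches L-position 23 → W
n=26: reaches L-position 19 → W
n=27: only reaches 25(W), 20(W), all W → L
n=28: only reaches 26(W), 21(W), all W → L
n=29: reaches L-position 27 → W
n=30: reaches L-position 28 → W
n=31: only reaches 29(W), 24(W), all W → L
n=32: only reaches 30(W), 25(W), all W → L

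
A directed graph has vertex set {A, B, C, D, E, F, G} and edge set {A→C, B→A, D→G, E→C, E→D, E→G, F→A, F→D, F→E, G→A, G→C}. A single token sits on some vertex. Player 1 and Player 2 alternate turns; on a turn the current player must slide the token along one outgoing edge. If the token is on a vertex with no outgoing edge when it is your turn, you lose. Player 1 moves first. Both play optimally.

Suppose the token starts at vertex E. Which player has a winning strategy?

Player 1 wins.

Work bottom-up. With no move the player to move loses. Otherwise the position is W if at least one move leads to an L position for the opponent, and L if every move leads to a W.
Every edge goes from a vertex to one that appears earlier in the order C, A, G, D, E, F, B, so processing vertices in that order labels each vertex after all of its successors.
C: no outgoing edge → L
A: W (go to C, an L position)
G: W (go to C, an L position)
D: L (sole option G(W) is W)
E: W (go to D, an L position)
F: W (go to D, an L position)
B: L (sole option A(W) is W)
From E Player 1 can move to D, reaching an L position.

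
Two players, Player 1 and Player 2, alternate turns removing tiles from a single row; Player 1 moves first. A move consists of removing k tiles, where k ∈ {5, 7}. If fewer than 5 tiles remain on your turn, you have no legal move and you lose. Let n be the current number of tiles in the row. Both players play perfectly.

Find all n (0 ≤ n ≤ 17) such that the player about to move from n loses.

Positions with no move are L. A position that does have a move is losing for the player to move precisely when every available move leads to a winning position for the opponent. Fill in the labels:
n=0: no move → L
n=1: no move → L
n=2: no move → L
n=3: no move → L
n=4: no move → L
n=5: →0(L), so W
n=6: →1(L), so W
n=7: →2(L), so W
n=8: →3(L), so W
n=9: →4(L), so W
n=10: →3(L), so W
n=11: →4(L), so W
n=12: →7(W), 5(W) — all W, so L
n=13: →8(W), 6(W) — all W, so L
n=14: →9(W), 7(W) — all W, so L
n=15: →10(W), 8(W) — all W, so L
n=16: →11(W), 9(W) — all W, so L
n=17: →12(L), so W
The losing starting values of n are exactly the entries labelled L in this table (10 of them).

0, 1, 2, 3, 4, 12, 13, 14, 15, 16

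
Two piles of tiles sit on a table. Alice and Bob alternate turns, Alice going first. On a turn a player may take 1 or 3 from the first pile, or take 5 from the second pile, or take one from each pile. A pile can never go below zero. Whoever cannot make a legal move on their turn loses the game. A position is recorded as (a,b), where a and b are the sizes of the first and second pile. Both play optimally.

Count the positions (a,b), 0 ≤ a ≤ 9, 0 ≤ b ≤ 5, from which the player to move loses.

Classify positions by backward induction: terminal positions (no move available) are L. From any other position, the mover wins iff some move reaches an L.
Every move lowers a or b (never raises either), so fill the grid row by row in increasing a, and left to right within a row: each cell's successors are then already labelled.
      b=0  b=1  b=2  b=3  b=4  b=5
a=0:    L    L    L    L    L    W
a=1:    W    W    W    W    W    W
a=2:    L    L    L    L    L    W
a=3:    W    W    W    W    W    W
a=4:    L    L    L    L    L    W
a=5:    W    W    W    W    W    W
a=6:    L    L    L    L    L    W
a=7:    W    W    W    W    W    W
a=8:    L    L    L    L    L    W
a=9:    W    W    W    W    W    W
Cells with no legal move (terminal, hence L): (0,0), (0,1), (0,2), (0,3), (0,4).
The remaining L cells, each justified by listing all of its moves:
(2,0): the only move is to (1,0)(W), a W ⇒ L
(2,1): moves to (1,1)(W), (1,0)(W); every one is W ⇒ L
(2,2): moves to (1,2)(W), (1,1)(W); every one is W ⇒ L
(2,3): moves to (1,3)(W), (1,2)(W); every one is W ⇒ L
(2,4): moves to (1,4)(W), (1,3)(W); every one is W ⇒ L
(4,0): moves to (3,0)(W), (1,0)(W); every one is W ⇒ L
(4,1): moves to (3,1)(W), (1,1)(W), (3,0)(W); every one is W ⇒ L
(4,2): moves to (3,2)(W), (1,2)(W), (3,1)(W); every one is W ⇒ L
(4,3): moves to (3,3)(W), (1,3)(W), (3,2)(W); every one is W ⇒ L
(4,4): moves to (3,4)(W), (1,4)(W), (3,3)(W); every one is W ⇒ L
(6,0): moves to (5,0)(W), (3,0)(W); every one is W ⇒ L
(6,1): moves to (5,1)(W), (3,1)(W), (5,0)(W); every one is W ⇒ L
(6,2): moves to (5,2)(W), (3,2)(W), (5,1)(W); every one is W ⇒ L
(6,3): moves to (5,3)(W), (3,3)(W), (5,2)(W); every one is W ⇒ L
(6,4): moves to (5,4)(W), (3,4)(W), (5,3)(W); every one is W ⇒ L
(8,0): moves to (7,0)(W), (5,0)(W); every one is W ⇒ L
(8,1): moves to (7,1)(W), (5,1)(W), (7,0)(W); every one is W ⇒ L
(8,2): moves to (7,2)(W), (5,2)(W), (7,1)(W); every one is W ⇒ L
(8,3): moves to (7,3)(W), (5,3)(W), (7,2)(W); every one is W ⇒ L
(8,4): moves to (7,4)(W), (5,4)(W), (7,3)(W); every one is W ⇒ L
Every other cell has at least one move into one of the L cells above, so it is W.
L cells per row: a=0: 5, a=1: 0, a=2: 5, a=3: 0, a=4: 5, a=5: 0, a=6: 5, a=7: 0, a=8: 5, a=9: 0; total 25.

25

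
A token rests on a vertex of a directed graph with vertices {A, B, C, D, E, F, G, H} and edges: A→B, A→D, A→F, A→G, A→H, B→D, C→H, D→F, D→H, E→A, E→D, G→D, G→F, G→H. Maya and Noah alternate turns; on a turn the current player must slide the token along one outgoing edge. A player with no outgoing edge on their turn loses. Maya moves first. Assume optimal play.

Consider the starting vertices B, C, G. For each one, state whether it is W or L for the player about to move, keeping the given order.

Label each position W (a win for the player to move) or L (a loss). A position with no legal move is L; any other position is W exactly when some move reaches an L, and L when every move reaches a W.
Every edge goes from a vertex to one that appears earlier in the order H, F, C, D, B, G, A, E, so processing vertices in that order labels each vertex after all of its successors.
H: no outgoing edge → L
F: no outgoing edge → L
C: W (go to H, an L position)
D: W (go to F, an L position)
B: L (sole option D(W) is W)
G: W (go to F, an L position)
A: W (go to B, an L position)
E: L (options A(W), D(W) are all W)

B: L, C: W, G: W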